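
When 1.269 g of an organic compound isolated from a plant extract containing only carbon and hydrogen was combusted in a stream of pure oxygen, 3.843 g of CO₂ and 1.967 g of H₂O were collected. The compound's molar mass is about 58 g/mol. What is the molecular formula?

mol C = 3.843 g CO₂ ÷ 44.009 g/mol = 0.087323 mol
mol H = 2 × 1.967 g H₂O ÷ 18.015 g/mol = 0.21837 mol
Divide by the smallest (0.087323 mol): C 1.000, H 2.501
Multiplying each by 2 gives whole numbers: C 2.00, H 5.00
Empirical formula: C2H5
Empirical-formula mass = 29.06 g/mol; 58 ÷ 29.06 ≈ 2, so the molecular formula is C4H10.

C4H10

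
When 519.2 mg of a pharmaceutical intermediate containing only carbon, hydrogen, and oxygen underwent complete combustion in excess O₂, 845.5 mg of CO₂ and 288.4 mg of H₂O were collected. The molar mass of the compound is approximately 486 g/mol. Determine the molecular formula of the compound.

mol C = 0.8455 g CO₂ ÷ 44.009 g/mol = 0.019212 mol
mol H = 2 × 0.2884 g H₂O ÷ 18.015 g/mol = 0.032018 mol
mass O = 0.5192 − (0.23076 + 0.032274) = 0.25617 g → mol O = 0.25617 ÷ 15.999 = 0.016012 mol
Divide by the smallest (0.016012 mol): C 1.200, H 2.000, O 1.000
Multiplying each by 5 gives whole numbers: C 6.00, H 10.00, O 5.00
Empirical formula: C6H10O5
Empirical-formula mass = 162.14 g/mol; 486 ÷ 162.14 ≈ 3, so the molecular formula is C18H30O15.

C18H30O15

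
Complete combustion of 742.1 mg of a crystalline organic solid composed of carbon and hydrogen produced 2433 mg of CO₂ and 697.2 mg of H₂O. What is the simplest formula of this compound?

mol C = 2.433 g CO₂ ÷ 44.009 g/mol = 0.055284 mol
mol H = 2 × 0.6972 g H₂O ÷ 18.015 g/mol = 0.077402 mol
Divide by the smallest (0.055284 mol): C 1.000, H 1.400
Multiplying each by 5 gives whole numbers: C 5.00, H 7.00

C5H7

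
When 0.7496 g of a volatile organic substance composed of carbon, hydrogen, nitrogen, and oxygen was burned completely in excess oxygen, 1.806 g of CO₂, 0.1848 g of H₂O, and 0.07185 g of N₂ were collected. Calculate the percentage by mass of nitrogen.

mol C = 1.806 g CO₂ ÷ 44.009 g/mol = 0.041037 mol
mol H = 2 × 0.1848 g H₂O ÷ 18.015 g/mol = 0.020516 mol
mol N = 2 × 0.07185 g N₂ ÷ 28.014 g/mol = 0.0051296 mol
mass O = 0.7496 − (0.49290 + 0.020680 + 0.071850) = 0.16417 g → mol O = 0.16417 ÷ 15.999 = 0.010261 mol
mass % N = 0.071850 g ÷ 0.7496 g × 100%

9.59%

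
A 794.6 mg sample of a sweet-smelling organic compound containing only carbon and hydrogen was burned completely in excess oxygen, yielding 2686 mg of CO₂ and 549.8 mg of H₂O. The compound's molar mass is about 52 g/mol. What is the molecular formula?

mol C = 2.686 g CO₂ ÷ 44.009 g/mol = 0.061033 mol
mol H = 2 × 0.5498 g H₂O ÷ 18.015 g/mol = 0.061038 mol
Divide by the smallest (0.061033 mol): C 1.000, H 1.000
Empirical formula: CH
Empirical-formula mass = 13.02 g/mol; 52 ÷ 13.02 ≈ 4, so the molecular formula is C4H4.

C4H4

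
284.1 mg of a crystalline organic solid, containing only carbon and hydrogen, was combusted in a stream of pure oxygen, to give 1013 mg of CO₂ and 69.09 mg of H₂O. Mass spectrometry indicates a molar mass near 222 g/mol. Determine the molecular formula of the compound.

mol C = 1.013 g CO₂ ÷ 44.009 g/mol = 0.023018 mol
mol H = 2 × 0.06909 g H₂O ÷ 18.015 g/mol = 0.0076703 mol
Divide by the smallest (0.0076703 mol): C 3.001, H 1.000
Empirical formula: C3H
Empirical-formula mass = 37.04 g/mol; 222 ÷ 37.04 ≈ 6, so the molecular formula is C18H6.

C18H6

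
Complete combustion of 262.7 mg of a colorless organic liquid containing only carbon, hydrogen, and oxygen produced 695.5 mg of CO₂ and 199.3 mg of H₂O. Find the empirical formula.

C5H7O

mol C = 0.6955 g CO₂ ÷ 44.009 g/mol = 0.015804 mol
mol H = 2 × 0.1993 g H₂O ÷ 18.015 g/mol = 0.022126 mol
mass O = 0.2627 − (0.18982 + 0.022303) = 0.050580 g → mol O = 0.050580 ÷ 15.999 = 0.0031615 mol
Divide by the smallest (0.0031615 mol): C 4.999, H 6.999, O 1.000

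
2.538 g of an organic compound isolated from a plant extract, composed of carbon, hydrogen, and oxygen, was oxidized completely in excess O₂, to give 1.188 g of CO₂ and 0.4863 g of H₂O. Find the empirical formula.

mol C = 1.188 g CO₂ ÷ 44.009 g/mol = 0.026994 mol
mol H = 2 × 0.4863 g H₂O ÷ 18.015 g/mol = 0.053988 mol
mass O = 2.538 − (0.32423 + 0.054420) = 2.1593 g → mol O = 2.1593 ÷ 15.999 = 0.13497 mol
Divide by the smallest (0.026994 mol): C 1.000, H 2.000, O 5.000

CH2O5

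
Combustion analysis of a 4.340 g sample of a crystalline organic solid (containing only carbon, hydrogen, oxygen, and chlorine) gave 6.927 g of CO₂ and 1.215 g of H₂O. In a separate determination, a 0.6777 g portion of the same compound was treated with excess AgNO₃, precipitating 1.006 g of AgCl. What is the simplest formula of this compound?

C7H6Cl2O2

mol C = 6.927 g CO₂ ÷ 44.009 g/mol = 0.15740 mol
mol H = 2 × 1.215 g H₂O ÷ 18.015 g/mol = 0.13489 mol
From the AgCl data: mol Cl per gram of compound = (1.006 ÷ 143.318) ÷ 0.6777 = 0.010358 mol/g, so in the 4.340 g combustion sample mol Cl = 0.044952 mol
mass O = 4.340 − (1.8905 + 0.13597 + 1.5936) = 0.71996 g → mol O = 0.71996 ÷ 15.999 = 0.045000 mol
Divide by the smallest (0.044952 mol): C 3.502, H 3.001, Cl 1.000, O 1.001
Multiplying each by 2 gives whole numbers: C 7.00, H 6.00, Cl 2.00, O 2.00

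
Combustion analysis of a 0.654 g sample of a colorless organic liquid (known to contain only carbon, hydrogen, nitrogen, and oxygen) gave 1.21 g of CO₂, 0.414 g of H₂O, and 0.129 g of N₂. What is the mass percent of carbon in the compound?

mol C = 1.21 g CO₂ ÷ 44.009 g/mol = 0.02749 mol
mol H = 2 × 0.414 g H₂O ÷ 18.015 g/mol = 0.04596 mol
mol N = 2 × 0.129 g N₂ ÷ 28.014 g/mol = 0.009210 mol
mass O = 0.654 − (0.3302 + 0.04633 + 0.1290) = 0.1484 g → mol O = 0.1484 ÷ 15.999 = 0.009278 mol
mass % C = 0.3302 g ÷ 0.654 g × 100%

50.5%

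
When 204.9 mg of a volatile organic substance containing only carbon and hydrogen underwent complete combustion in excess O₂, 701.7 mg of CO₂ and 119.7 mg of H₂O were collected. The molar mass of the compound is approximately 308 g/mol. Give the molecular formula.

C24H20

mol C = 0.7017 g CO₂ ÷ 44.009 g/mol = 0.015944 mol
mol H = 2 × 0.1197 g H₂O ÷ 18.015 g/mol = 0.013289 mol
Divide by the smallest (0.013289 mol): C 1.200, H 1.000
Multiplying each by 5 gives whole numbers: C 6.00, H 5.00
Empirical formula: C6H5
Empirical-formula mass = 77.11 g/mol; 308 ÷ 77.11 ≈ 4, so the molecular formula is C24H20.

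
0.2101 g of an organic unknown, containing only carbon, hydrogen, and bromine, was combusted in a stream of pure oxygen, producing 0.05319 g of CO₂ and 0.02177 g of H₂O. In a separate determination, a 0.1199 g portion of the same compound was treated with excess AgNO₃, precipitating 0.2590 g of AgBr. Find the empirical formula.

CH2Br2

mol C = 0.05319 g CO₂ ÷ 44.009 g/mol = 0.0012086 mol
mol H = 2 × 0.02177 g H₂O ÷ 18.015 g/mol = 0.0024169 mol
From the AgBr data: mol Br per gram of compound = (0.2590 ÷ 187.772) ÷ 0.1199 = 0.011504 mol/g, so in the 0.2101 g combustion sample mol Br = 0.0024170 mol
Divide by the smallest (0.0012086 mol): C 1.000, H 2.000, Br 2.000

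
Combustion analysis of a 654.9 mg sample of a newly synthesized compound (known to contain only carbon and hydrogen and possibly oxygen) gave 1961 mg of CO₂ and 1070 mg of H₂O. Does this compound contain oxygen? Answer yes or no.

mol C = 1.961 g CO₂ ÷ 44.009 g/mol = 0.044559 mol
mol H = 2 × 1.070 g H₂O ÷ 18.015 g/mol = 0.11879 mol
C and H together account for 0.65494 g — essentially the entire 0.6549 g sample — so the compound contains no oxygen.

no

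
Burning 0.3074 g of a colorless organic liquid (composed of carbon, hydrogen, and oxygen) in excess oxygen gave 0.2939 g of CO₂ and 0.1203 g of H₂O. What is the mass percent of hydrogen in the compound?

4.38%

mol C = 0.2939 g CO₂ ÷ 44.009 g/mol = 0.0066782 mol
mol H = 2 × 0.1203 g H₂O ÷ 18.015 g/mol = 0.013356 mol
mass O = 0.3074 − (0.080212 + 0.013462) = 0.21373 g → mol O = 0.21373 ÷ 15.999 = 0.013359 mol
mass % H = 0.013462 g ÷ 0.3074 g × 100%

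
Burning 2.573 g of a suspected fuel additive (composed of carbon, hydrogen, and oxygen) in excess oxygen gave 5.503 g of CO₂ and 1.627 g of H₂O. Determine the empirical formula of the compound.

C9H13O4

mol C = 5.503 g CO₂ ÷ 44.009 g/mol = 0.12504 mol
mol H = 2 × 1.627 g H₂O ÷ 18.015 g/mol = 0.18063 mol
mass O = 2.573 − (1.5019 + 0.18207) = 0.88904 g → mol O = 0.88904 ÷ 15.999 = 0.055569 mol
Divide by the smallest (0.055569 mol): C 2.250, H 3.251, O 1.000
Multiplying each by 4 gives whole numbers: C 9.00, H 13.00, O 4.00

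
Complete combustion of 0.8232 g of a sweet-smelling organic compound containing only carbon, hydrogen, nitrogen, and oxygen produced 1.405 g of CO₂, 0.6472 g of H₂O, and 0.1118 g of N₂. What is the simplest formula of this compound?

C4H9NO2

mol C = 1.405 g CO₂ ÷ 44.009 g/mol = 0.031925 mol
mol H = 2 × 0.6472 g H₂O ÷ 18.015 g/mol = 0.071851 mol
mol N = 2 × 0.1118 g N₂ ÷ 28.014 g/mol = 0.0079817 mol
mass O = 0.8232 − (0.38345 + 0.072426 + 0.11180) = 0.25552 g → mol O = 0.25552 ÷ 15.999 = 0.015971 mol
Divide by the smallest (0.0079817 mol): C 4.000, H 9.002, N 1.000, O 2.001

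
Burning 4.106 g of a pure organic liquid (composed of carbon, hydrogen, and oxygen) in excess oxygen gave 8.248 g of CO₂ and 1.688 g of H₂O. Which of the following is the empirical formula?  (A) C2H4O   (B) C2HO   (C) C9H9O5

(C) C9H9O5

mol C = 8.248 g CO₂ ÷ 44.009 g/mol = 0.18742 mol
mol H = 2 × 1.688 g H₂O ÷ 18.015 g/mol = 0.18740 mol
mass O = 4.106 − (2.2511 + 0.18890) = 1.6660 g → mol O = 1.6660 ÷ 15.999 = 0.10413 mol
Divide by the smallest (0.10413 mol): C 1.800, H 1.800, O 1.000
Multiplying each by 5 gives whole numbers: C 9.00, H 9.00, O 5.00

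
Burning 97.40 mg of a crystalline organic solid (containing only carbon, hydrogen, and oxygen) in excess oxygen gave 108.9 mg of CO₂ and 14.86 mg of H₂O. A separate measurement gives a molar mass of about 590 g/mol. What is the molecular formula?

mol C = 0.1089 g CO₂ ÷ 44.009 g/mol = 0.0024745 mol
mol H = 2 × 0.01486 g H₂O ÷ 18.015 g/mol = 0.0016497 mol
mass O = 0.09740 − (0.029721 + 0.0016629) = 0.066016 g → mol O = 0.066016 ÷ 15.999 = 0.0041263 mol
Divide by the smallest (0.0016497 mol): C 1.500, H 1.000, O 2.501
Multiplying each by 2 gives whole numbers: C 3.00, H 2.00, O 5.00
Empirical formula: C3H2O5
Empirical-formula mass = 118.04 g/mol; 590 ÷ 118.04 ≈ 5, so the molecular formula is C15H10O25.

C15H10O25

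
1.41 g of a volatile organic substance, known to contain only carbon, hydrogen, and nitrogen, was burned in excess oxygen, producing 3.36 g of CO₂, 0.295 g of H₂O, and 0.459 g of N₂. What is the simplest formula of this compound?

C7H3N3

mol C = 3.36 g CO₂ ÷ 44.009 g/mol = 0.07635 mol
mol H = 2 × 0.295 g H₂O ÷ 18.015 g/mol = 0.03275 mol
mol N = 2 × 0.459 g N₂ ÷ 28.014 g/mol = 0.03277 mol
Divide by the smallest (0.03275 mol): C 2.331, H 1.000, N 1.001
Multiplying each by 3 gives whole numbers: C 6.99, H 3.00, N 3.00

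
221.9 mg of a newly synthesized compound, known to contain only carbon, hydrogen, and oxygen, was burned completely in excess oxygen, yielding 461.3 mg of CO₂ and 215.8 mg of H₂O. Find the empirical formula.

C7H16O3

mol C = 0.4613 g CO₂ ÷ 44.009 g/mol = 0.010482 mol
mol H = 2 × 0.2158 g H₂O ÷ 18.015 g/mol = 0.023958 mol
mass O = 0.2219 − (0.12590 + 0.024149) = 0.071852 g → mol O = 0.071852 ÷ 15.999 = 0.0044910 mol
Divide by the smallest (0.0044910 mol): C 2.334, H 5.335, O 1.000
Multiplying each by 3 gives whole numbers: C 7.00, H 16.00, O 3.00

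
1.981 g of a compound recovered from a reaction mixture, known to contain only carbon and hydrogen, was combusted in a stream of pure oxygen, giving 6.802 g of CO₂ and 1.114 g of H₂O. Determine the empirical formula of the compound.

C5H4

mol C = 6.802 g CO₂ ÷ 44.009 g/mol = 0.15456 mol
mol H = 2 × 1.114 g H₂O ÷ 18.015 g/mol = 0.12367 mol
Divide by the smallest (0.12367 mol): C 1.250, H 1.000
Multiplying each by 4 gives whole numbers: C 5.00, H 4.00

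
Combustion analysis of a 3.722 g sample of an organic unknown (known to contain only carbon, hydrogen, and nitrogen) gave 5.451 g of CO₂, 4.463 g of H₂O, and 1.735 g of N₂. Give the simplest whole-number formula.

mol C = 5.451 g CO₂ ÷ 44.009 g/mol = 0.12386 mol
mol H = 2 × 4.463 g H₂O ÷ 18.015 g/mol = 0.49548 mol
mol N = 2 × 1.735 g N₂ ÷ 28.014 g/mol = 0.12387 mol
Divide by the smallest (0.12386 mol): C 1.000, H 4.000, N 1.000

CH4N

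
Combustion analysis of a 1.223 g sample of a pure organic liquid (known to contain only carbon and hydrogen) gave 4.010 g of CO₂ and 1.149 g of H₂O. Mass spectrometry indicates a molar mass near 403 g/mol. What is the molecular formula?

mol C = 4.010 g CO₂ ÷ 44.009 g/mol = 0.091118 mol
mol H = 2 × 1.149 g H₂O ÷ 18.015 g/mol = 0.12756 mol
Divide by the smallest (0.091118 mol): C 1.000, H 1.400
Multiplying each by 5 gives whole numbers: C 5.00, H 7.00
Empirical formula: C5H7
Empirical-formula mass = 67.11 g/mol; 403 ÷ 67.11 ≈ 6, so the molecular formula is C30H42.

C30H42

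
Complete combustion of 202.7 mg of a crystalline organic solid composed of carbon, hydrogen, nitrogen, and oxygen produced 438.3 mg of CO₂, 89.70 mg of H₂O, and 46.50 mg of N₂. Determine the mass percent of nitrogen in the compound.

22.94%

mol C = 0.4383 g CO₂ ÷ 44.009 g/mol = 0.0099593 mol
mol H = 2 × 0.08970 g H₂O ÷ 18.015 g/mol = 0.0099584 mol
mol N = 2 × 0.04650 g N₂ ÷ 28.014 g/mol = 0.0033198 mol
mass O = 0.2027 − (0.11962 + 0.010038 + 0.046500) = 0.026540 g → mol O = 0.026540 ÷ 15.999 = 0.0016589 mol
mass % N = 0.046500 g ÷ 0.2027 g × 100%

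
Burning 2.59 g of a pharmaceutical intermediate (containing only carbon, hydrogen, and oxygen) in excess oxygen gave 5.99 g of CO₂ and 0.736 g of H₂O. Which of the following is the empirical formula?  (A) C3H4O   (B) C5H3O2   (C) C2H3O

(B) C5H3O2

mol C = 5.99 g CO₂ ÷ 44.009 g/mol = 0.1361 mol
mol H = 2 × 0.736 g H₂O ÷ 18.015 g/mol = 0.08171 mol
mass O = 2.59 − (1.635 + 0.08236) = 0.8728 g → mol O = 0.8728 ÷ 15.999 = 0.05456 mol
Divide by the smallest (0.05456 mol): C 2.495, H 1.498, O 1.000
Multiplying each by 2 gives whole numbers: C 4.99, H 3.00, O 2.00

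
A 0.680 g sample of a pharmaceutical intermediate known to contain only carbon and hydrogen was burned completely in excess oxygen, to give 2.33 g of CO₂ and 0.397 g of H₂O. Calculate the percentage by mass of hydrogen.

6.5%

mol C = 2.33 g CO₂ ÷ 44.009 g/mol = 0.05294 mol
mol H = 2 × 0.397 g H₂O ÷ 18.015 g/mol = 0.04407 mol
mass % H = 0.04443 g ÷ 0.680 g × 100%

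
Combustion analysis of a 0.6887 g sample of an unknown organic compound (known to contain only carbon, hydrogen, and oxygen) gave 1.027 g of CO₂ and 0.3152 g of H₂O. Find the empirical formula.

mol C = 1.027 g CO₂ ÷ 44.009 g/mol = 0.023336 mol
mol H = 2 × 0.3152 g H₂O ÷ 18.015 g/mol = 0.034993 mol
mass O = 0.6887 − (0.28029 + 0.035273) = 0.37314 g → mol O = 0.37314 ÷ 15.999 = 0.023322 mol
Divide by the smallest (0.023322 mol): C 1.001, H 1.500, O 1.000
Multiplying each by 2 gives whole numbers: C 2.00, H 3.00, O 2.00

C2H3O2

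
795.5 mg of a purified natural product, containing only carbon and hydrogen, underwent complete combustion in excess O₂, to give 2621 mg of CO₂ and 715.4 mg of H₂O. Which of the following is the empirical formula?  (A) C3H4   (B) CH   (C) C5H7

mol C = 2.621 g CO₂ ÷ 44.009 g/mol = 0.059556 mol
mol H = 2 × 0.7154 g H₂O ÷ 18.015 g/mol = 0.079423 mol
Divide by the smallest (0.059556 mol): C 1.000, H 1.334
Multiplying each by 3 gives whole numbers: C 3.00, H 4.00

(A) C3H4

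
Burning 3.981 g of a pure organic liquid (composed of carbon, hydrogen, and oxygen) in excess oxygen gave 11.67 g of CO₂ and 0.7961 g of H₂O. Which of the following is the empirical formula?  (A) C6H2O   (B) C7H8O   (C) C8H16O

(A) C6H2O

mol C = 11.67 g CO₂ ÷ 44.009 g/mol = 0.26517 mol
mol H = 2 × 0.7961 g H₂O ÷ 18.015 g/mol = 0.088382 mol
mass O = 3.981 − (3.1850 + 0.089089) = 0.70692 g → mol O = 0.70692 ÷ 15.999 = 0.044185 mol
Divide by the smallest (0.044185 mol): C 6.001, H 2.000, O 1.000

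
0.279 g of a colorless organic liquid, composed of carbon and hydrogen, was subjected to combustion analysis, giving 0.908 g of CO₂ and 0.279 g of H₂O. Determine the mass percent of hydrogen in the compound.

mol C = 0.908 g CO₂ ÷ 44.009 g/mol = 0.02063 mol
mol H = 2 × 0.279 g H₂O ÷ 18.015 g/mol = 0.03097 mol
mass % H = 0.03122 g ÷ 0.279 g × 100%

11.2%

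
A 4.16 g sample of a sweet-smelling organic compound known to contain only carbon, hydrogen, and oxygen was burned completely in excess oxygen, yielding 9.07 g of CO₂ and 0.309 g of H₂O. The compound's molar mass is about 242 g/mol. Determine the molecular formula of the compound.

mol C = 9.07 g CO₂ ÷ 44.009 g/mol = 0.2061 mol
mol H = 2 × 0.309 g H₂O ÷ 18.015 g/mol = 0.03430 mol
mass O = 4.16 − (2.475 + 0.03458) = 1.650 g → mol O = 1.650 ÷ 15.999 = 0.1031 mol
Divide by the smallest (0.03430 mol): C 6.008, H 1.000, O 3.006
Empirical formula: C6HO3
Empirical-formula mass = 121.07 g/mol; 242 ÷ 121.07 ≈ 2, so the molecular formula is C12H2O6.

C12H2O6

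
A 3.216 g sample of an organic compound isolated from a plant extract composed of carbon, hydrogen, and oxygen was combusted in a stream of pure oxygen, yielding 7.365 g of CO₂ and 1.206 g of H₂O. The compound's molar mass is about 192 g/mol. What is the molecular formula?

C10H8O4

mol C = 7.365 g CO₂ ÷ 44.009 g/mol = 0.16735 mol
mol H = 2 × 1.206 g H₂O ÷ 18.015 g/mol = 0.13389 mol
mass O = 3.216 − (2.0101 + 0.13496) = 1.0710 g → mol O = 1.0710 ÷ 15.999 = 0.066940 mol
Divide by the smallest (0.066940 mol): C 2.500, H 2.000, O 1.000
Multiplying each by 2 gives whole numbers: C 5.00, H 4.00, O 2.00
Empirical formula: C5H4O2
Empirical-formula mass = 96.08 g/mol; 192 ÷ 96.08 ≈ 2, so the molecular formula is C10H8O4.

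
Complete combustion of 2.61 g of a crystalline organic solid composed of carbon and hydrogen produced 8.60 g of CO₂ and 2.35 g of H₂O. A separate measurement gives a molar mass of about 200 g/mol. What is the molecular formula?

mol C = 8.60 g CO₂ ÷ 44.009 g/mol = 0.1954 mol
mol H = 2 × 2.35 g H₂O ÷ 18.015 g/mol = 0.2609 mol
Divide by the smallest (0.1954 mol): C 1.000, H 1.335
Multiplying each by 3 gives whole numbers: C 3.00, H 4.01
Empirical formula: C3H4
Empirical-formula mass = 40.06 g/mol; 200 ÷ 40.06 ≈ 5, so the molecular formula is C15H20.

C15H20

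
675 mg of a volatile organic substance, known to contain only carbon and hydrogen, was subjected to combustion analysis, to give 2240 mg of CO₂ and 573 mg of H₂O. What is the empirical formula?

C4H5

mol C = 2.24 g CO₂ ÷ 44.009 g/mol = 0.05090 mol
mol H = 2 × 0.573 g H₂O ÷ 18.015 g/mol = 0.06361 mol
Divide by the smallest (0.05090 mol): C 1.000, H 1.250
Multiplying each by 4 gives whole numbers: C 4.00, H 5.00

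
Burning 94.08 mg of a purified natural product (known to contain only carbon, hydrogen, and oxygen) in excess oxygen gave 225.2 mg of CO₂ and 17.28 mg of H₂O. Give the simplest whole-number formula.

mol C = 0.2252 g CO₂ ÷ 44.009 g/mol = 0.0051171 mol
mol H = 2 × 0.01728 g H₂O ÷ 18.015 g/mol = 0.0019184 mol
mass O = 0.09408 − (0.061462 + 0.0019337) = 0.030684 g → mol O = 0.030684 ÷ 15.999 = 0.0019179 mol
Divide by the smallest (0.0019179 mol): C 2.668, H 1.000, O 1.000
Multiplying each by 3 gives whole numbers: C 8.00, H 3.00, O 3.00

C8H3O3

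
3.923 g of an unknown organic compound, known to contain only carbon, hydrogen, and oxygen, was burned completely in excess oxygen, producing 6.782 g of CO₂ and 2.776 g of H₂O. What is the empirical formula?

mol C = 6.782 g CO₂ ÷ 44.009 g/mol = 0.15410 mol
mol H = 2 × 2.776 g H₂O ÷ 18.015 g/mol = 0.30819 mol
mass O = 3.923 − (1.8510 + 0.31065) = 1.7614 g → mol O = 1.7614 ÷ 15.999 = 0.11009 mol
Divide by the smallest (0.11009 mol): C 1.400, H 2.799, O 1.000
Multiplying each by 5 gives whole numbers: C 7.00, H 14.00, O 5.00

C7H14O5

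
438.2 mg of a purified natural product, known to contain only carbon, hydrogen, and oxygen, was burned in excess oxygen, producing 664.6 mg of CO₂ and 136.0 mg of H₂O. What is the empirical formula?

mol C = 0.6646 g CO₂ ÷ 44.009 g/mol = 0.015101 mol
mol H = 2 × 0.1360 g H₂O ÷ 18.015 g/mol = 0.015099 mol
mass O = 0.4382 − (0.18138 + 0.015219) = 0.24160 g → mol O = 0.24160 ÷ 15.999 = 0.015101 mol
Divide by the smallest (0.015099 mol): C 1.000, H 1.000, O 1.000

CHO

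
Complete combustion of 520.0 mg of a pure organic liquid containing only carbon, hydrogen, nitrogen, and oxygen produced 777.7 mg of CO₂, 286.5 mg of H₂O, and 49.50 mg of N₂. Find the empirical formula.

mol C = 0.7777 g CO₂ ÷ 44.009 g/mol = 0.017671 mol
mol H = 2 × 0.2865 g H₂O ÷ 18.015 g/mol = 0.031807 mol
mol N = 2 × 0.04950 g N₂ ÷ 28.014 g/mol = 0.0035339 mol
mass O = 0.5200 − (0.21225 + 0.032061 + 0.049500) = 0.22619 g → mol O = 0.22619 ÷ 15.999 = 0.014138 mol
Divide by the smallest (0.0035339 mol): C 5.000, H 9.000, N 1.000, O 4.001

C5H9NO4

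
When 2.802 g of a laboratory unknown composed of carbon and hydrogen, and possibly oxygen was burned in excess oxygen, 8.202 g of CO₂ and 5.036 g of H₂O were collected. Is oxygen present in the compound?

no

mol C = 8.202 g CO₂ ÷ 44.009 g/mol = 0.18637 mol
mol H = 2 × 5.036 g H₂O ÷ 18.015 g/mol = 0.55909 mol
C and H together account for 2.8021 g — essentially the entire 2.802 g sample — so the compound contains no oxygen.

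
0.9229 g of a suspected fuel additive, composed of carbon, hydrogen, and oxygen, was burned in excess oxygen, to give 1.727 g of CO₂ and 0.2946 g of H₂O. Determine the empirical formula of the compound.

C6H5O4

mol C = 1.727 g CO₂ ÷ 44.009 g/mol = 0.039242 mol
mol H = 2 × 0.2946 g H₂O ÷ 18.015 g/mol = 0.032706 mol
mass O = 0.9229 − (0.47134 + 0.032968) = 0.41860 g → mol O = 0.41860 ÷ 15.999 = 0.026164 mol
Divide by the smallest (0.026164 mol): C 1.500, H 1.250, O 1.000
Multiplying each by 4 gives whole numbers: C 6.00, H 5.00, O 4.00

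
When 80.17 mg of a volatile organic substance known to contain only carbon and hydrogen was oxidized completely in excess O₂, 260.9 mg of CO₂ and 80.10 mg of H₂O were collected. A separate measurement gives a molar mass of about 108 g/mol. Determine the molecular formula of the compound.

C8H12

mol C = 0.2609 g CO₂ ÷ 44.009 g/mol = 0.0059283 mol
mol H = 2 × 0.08010 g H₂O ÷ 18.015 g/mol = 0.0088926 mol
Divide by the smallest (0.0059283 mol): C 1.000, H 1.500
Multiplying each by 2 gives whole numbers: C 2.00, H 3.00
Empirical formula: C2H3
Empirical-formula mass = 27.05 g/mol; 108 ÷ 27.05 ≈ 4, so the molecular formula is C8H12.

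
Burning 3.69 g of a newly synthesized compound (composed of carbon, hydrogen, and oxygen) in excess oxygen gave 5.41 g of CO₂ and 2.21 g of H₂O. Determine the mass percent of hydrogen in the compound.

mol C = 5.41 g CO₂ ÷ 44.009 g/mol = 0.1229 mol
mol H = 2 × 2.21 g H₂O ÷ 18.015 g/mol = 0.2454 mol
mass O = 3.69 − (1.477 + 0.2473) = 1.966 g → mol O = 1.966 ÷ 15.999 = 0.1229 mol
mass % H = 0.2473 g ÷ 3.69 g × 100%

6.7%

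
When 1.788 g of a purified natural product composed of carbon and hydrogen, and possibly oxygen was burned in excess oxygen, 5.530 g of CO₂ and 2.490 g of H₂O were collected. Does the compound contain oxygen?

mol C = 5.530 g CO₂ ÷ 44.009 g/mol = 0.12566 mol
mol H = 2 × 2.490 g H₂O ÷ 18.015 g/mol = 0.27644 mol
C and H together account for 1.7879 g — essentially the entire 1.788 g sample — so the compound contains no oxygen.

no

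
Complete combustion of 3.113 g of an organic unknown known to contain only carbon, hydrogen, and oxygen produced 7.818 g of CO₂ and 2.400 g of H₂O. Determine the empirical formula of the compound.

C4H6O

mol C = 7.818 g CO₂ ÷ 44.009 g/mol = 0.17765 mol
mol H = 2 × 2.400 g H₂O ÷ 18.015 g/mol = 0.26644 mol
mass O = 3.113 − (2.1337 + 0.26858) = 0.71072 g → mol O = 0.71072 ÷ 15.999 = 0.044423 mol
Divide by the smallest (0.044423 mol): C 3.999, H 5.998, O 1.000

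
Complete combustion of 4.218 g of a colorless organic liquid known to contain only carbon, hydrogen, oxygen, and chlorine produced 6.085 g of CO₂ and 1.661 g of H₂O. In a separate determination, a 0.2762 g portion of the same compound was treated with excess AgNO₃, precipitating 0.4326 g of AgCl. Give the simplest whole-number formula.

C3H4ClO

mol C = 6.085 g CO₂ ÷ 44.009 g/mol = 0.13827 mol
mol H = 2 × 1.661 g H₂O ÷ 18.015 g/mol = 0.18440 mol
From the AgCl data: mol Cl per gram of compound = (0.4326 ÷ 143.318) ÷ 0.2762 = 0.010929 mol/g, so in the 4.218 g combustion sample mol Cl = 0.046097 mol
mass O = 4.218 − (1.6607 + 0.18588 + 1.6341) = 0.73727 g → mol O = 0.73727 ÷ 15.999 = 0.046082 mol
Divide by the smallest (0.046082 mol): C 3.000, H 4.002, Cl 1.000, O 1.000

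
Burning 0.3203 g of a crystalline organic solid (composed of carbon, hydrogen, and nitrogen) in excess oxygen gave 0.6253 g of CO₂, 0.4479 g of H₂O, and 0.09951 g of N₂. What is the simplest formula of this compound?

C2H7N

mol C = 0.6253 g CO₂ ÷ 44.009 g/mol = 0.014208 mol
mol H = 2 × 0.4479 g H₂O ÷ 18.015 g/mol = 0.049725 mol
mol N = 2 × 0.09951 g N₂ ÷ 28.014 g/mol = 0.0071043 mol
Divide by the smallest (0.0071043 mol): C 2.000, H 6.999, N 1.000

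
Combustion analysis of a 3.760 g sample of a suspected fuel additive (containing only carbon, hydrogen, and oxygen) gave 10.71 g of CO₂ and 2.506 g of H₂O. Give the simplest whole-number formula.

mol C = 10.71 g CO₂ ÷ 44.009 g/mol = 0.24336 mol
mol H = 2 × 2.506 g H₂O ÷ 18.015 g/mol = 0.27821 mol
mass O = 3.760 − (2.9230 + 0.28044) = 0.55657 g → mol O = 0.55657 ÷ 15.999 = 0.034788 mol
Divide by the smallest (0.034788 mol): C 6.995, H 7.997, O 1.000

C7H8O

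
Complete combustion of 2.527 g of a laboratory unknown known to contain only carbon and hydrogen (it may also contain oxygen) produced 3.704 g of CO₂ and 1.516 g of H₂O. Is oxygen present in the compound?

mol C = 3.704 g CO₂ ÷ 44.009 g/mol = 0.084165 mol
mol H = 2 × 1.516 g H₂O ÷ 18.015 g/mol = 0.16830 mol
C and H account for only 1.1806 g of the 2.527 g sample; the remaining 1.3464 g must be oxygen.

yes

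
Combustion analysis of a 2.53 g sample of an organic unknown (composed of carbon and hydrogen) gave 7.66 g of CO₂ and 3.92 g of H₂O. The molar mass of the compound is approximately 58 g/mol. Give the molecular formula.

C4H10

mol C = 7.66 g CO₂ ÷ 44.009 g/mol = 0.1741 mol
mol H = 2 × 3.92 g H₂O ÷ 18.015 g/mol = 0.4352 mol
Divide by the smallest (0.1741 mol): C 1.000, H 2.500
Multiplying each by 2 gives whole numbers: C 2.00, H 5.00
Empirical formula: C2H5
Empirical-formula mass = 29.06 g/mol; 58 ÷ 29.06 ≈ 2, so the molecular formula is C4H10.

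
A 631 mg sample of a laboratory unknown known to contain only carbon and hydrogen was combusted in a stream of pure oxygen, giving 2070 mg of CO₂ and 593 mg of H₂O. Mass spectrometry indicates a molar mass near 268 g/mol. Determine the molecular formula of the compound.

C20H28

mol C = 2.07 g CO₂ ÷ 44.009 g/mol = 0.04704 mol
mol H = 2 × 0.593 g H₂O ÷ 18.015 g/mol = 0.06583 mol
Divide by the smallest (0.04704 mol): C 1.000, H 1.400
Multiplying each by 5 gives whole numbers: C 5.00, H 7.00
Empirical formula: C5H7
Empirical-formula mass = 67.11 g/mol; 268 ÷ 67.11 ≈ 4, so the molecular formula is C20H28.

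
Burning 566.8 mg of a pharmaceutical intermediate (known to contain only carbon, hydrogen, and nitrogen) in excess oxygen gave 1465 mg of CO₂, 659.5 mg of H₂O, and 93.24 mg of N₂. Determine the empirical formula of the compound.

C5H11N

mol C = 1.465 g CO₂ ÷ 44.009 g/mol = 0.033289 mol
mol H = 2 × 0.6595 g H₂O ÷ 18.015 g/mol = 0.073217 mol
mol N = 2 × 0.09324 g N₂ ÷ 28.014 g/mol = 0.0066567 mol
Divide by the smallest (0.0066567 mol): C 5.001, H 10.999, N 1.000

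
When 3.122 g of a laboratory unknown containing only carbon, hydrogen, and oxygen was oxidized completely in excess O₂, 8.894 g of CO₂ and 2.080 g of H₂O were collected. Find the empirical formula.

C7H8O

mol C = 8.894 g CO₂ ÷ 44.009 g/mol = 0.20210 mol
mol H = 2 × 2.080 g H₂O ÷ 18.015 g/mol = 0.23092 mol
mass O = 3.122 − (2.4274 + 0.23277) = 0.46187 g → mol O = 0.46187 ÷ 15.999 = 0.028869 mol
Divide by the smallest (0.028869 mol): C 7.000, H 7.999, O 1.000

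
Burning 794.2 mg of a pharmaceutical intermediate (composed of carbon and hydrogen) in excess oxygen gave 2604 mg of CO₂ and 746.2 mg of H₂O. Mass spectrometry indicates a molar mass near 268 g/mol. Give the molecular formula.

C20H28

mol C = 2.604 g CO₂ ÷ 44.009 g/mol = 0.059170 mol
mol H = 2 × 0.7462 g H₂O ÷ 18.015 g/mol = 0.082842 mol
Divide by the smallest (0.059170 mol): C 1.000, H 1.400
Multiplying each by 5 gives whole numbers: C 5.00, H 7.00
Empirical formula: C5H7
Empirical-formula mass = 67.11 g/mol; 268 ÷ 67.11 ≈ 4, so the molecular formula is C20H28.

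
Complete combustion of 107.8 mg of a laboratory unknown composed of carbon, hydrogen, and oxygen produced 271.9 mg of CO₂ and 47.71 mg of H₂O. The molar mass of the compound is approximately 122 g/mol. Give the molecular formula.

C7H6O2

mol C = 0.2719 g CO₂ ÷ 44.009 g/mol = 0.0061783 mol
mol H = 2 × 0.04771 g H₂O ÷ 18.015 g/mol = 0.0052967 mol
mass O = 0.1078 − (0.074207 + 0.0053391) = 0.028254 g → mol O = 0.028254 ÷ 15.999 = 0.0017660 mol
Divide by the smallest (0.0017660 mol): C 3.499, H 2.999, O 1.000
Multiplying each by 2 gives whole numbers: C 7.00, H 6.00, O 2.00
Empirical formula: C7H6O2
Empirical-formula mass = 122.12 g/mol; 122 ÷ 122.12 ≈ 1, so the molecular formula is C7H6O2.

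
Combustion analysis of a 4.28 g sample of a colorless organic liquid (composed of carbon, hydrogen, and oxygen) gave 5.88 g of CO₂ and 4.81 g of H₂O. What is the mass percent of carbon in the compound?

mol C = 5.88 g CO₂ ÷ 44.009 g/mol = 0.1336 mol
mol H = 2 × 4.81 g H₂O ÷ 18.015 g/mol = 0.5340 mol
mass O = 4.28 − (1.605 + 0.5383) = 2.137 g → mol O = 2.137 ÷ 15.999 = 0.1336 mol
mass % C = 1.605 g ÷ 4.28 g × 100%

37.5%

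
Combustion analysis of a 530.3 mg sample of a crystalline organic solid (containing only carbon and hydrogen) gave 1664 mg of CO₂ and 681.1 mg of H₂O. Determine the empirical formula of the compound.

mol C = 1.664 g CO₂ ÷ 44.009 g/mol = 0.037810 mol
mol H = 2 × 0.6811 g H₂O ÷ 18.015 g/mol = 0.075615 mol
Divide by the smallest (0.037810 mol): C 1.000, H 2.000

CH2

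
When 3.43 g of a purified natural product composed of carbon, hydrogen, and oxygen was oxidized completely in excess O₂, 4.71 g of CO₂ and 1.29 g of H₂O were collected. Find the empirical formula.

C6H8O7

mol C = 4.71 g CO₂ ÷ 44.009 g/mol = 0.1070 mol
mol H = 2 × 1.29 g H₂O ÷ 18.015 g/mol = 0.1432 mol
mass O = 3.43 − (1.285 + 0.1444) = 2.000 g → mol O = 2.000 ÷ 15.999 = 0.1250 mol
Divide by the smallest (0.1070 mol): C 1.000, H 1.338, O 1.168
Multiplying each by 6 gives whole numbers: C 6.00, H 8.03, O 7.01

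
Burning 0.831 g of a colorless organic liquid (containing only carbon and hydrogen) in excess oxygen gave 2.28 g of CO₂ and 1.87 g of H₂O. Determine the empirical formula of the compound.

mol C = 2.28 g CO₂ ÷ 44.009 g/mol = 0.05181 mol
mol H = 2 × 1.87 g H₂O ÷ 18.015 g/mol = 0.2076 mol
Divide by the smallest (0.05181 mol): C 1.000, H 4.007

CH4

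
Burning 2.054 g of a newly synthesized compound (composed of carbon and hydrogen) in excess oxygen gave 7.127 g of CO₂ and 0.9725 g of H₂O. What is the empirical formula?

mol C = 7.127 g CO₂ ÷ 44.009 g/mol = 0.16194 mol
mol H = 2 × 0.9725 g H₂O ÷ 18.015 g/mol = 0.10797 mol
Divide by the smallest (0.10797 mol): C 1.500, H 1.000
Multiplying each by 2 gives whole numbers: C 3.00, H 2.00

C3H2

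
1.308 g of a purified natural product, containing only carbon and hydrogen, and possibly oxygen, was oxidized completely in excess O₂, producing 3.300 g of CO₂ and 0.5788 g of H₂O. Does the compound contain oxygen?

yes

mol C = 3.300 g CO₂ ÷ 44.009 g/mol = 0.074985 mol
mol H = 2 × 0.5788 g H₂O ÷ 18.015 g/mol = 0.064258 mol
C and H account for only 0.96541 g of the 1.308 g sample; the remaining 0.34259 g must be oxygen.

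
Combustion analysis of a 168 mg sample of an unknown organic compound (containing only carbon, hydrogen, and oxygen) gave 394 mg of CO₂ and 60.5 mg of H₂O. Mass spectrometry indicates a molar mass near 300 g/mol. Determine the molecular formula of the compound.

mol C = 0.394 g CO₂ ÷ 44.009 g/mol = 0.008953 mol
mol H = 2 × 0.0605 g H₂O ÷ 18.015 g/mol = 0.006717 mol
mass O = 0.168 − (0.1075 + 0.006770) = 0.05370 g → mol O = 0.05370 ÷ 15.999 = 0.003356 mol
Divide by the smallest (0.003356 mol): C 2.667, H 2.001, O 1.000
Multiplying each by 3 gives whole numbers: C 8.00, H 6.00, O 3.00
Empirical formula: C8H6O3
Empirical-formula mass = 150.13 g/mol; 300 ÷ 150.13 ≈ 2, so the molecular formula is C16H12O6.

C16H12O6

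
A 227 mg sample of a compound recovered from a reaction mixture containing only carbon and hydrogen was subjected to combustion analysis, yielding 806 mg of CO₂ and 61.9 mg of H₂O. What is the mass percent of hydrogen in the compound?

3.1%

mol C = 0.806 g CO₂ ÷ 44.009 g/mol = 0.01831 mol
mol H = 2 × 0.0619 g H₂O ÷ 18.015 g/mol = 0.006872 mol
mass % H = 0.006927 g ÷ 0.227 g × 100%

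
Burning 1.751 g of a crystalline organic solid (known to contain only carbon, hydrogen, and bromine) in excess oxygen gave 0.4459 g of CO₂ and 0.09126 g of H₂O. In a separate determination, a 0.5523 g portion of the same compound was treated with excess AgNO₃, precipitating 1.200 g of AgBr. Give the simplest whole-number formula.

mol C = 0.4459 g CO₂ ÷ 44.009 g/mol = 0.010132 mol
mol H = 2 × 0.09126 g H₂O ÷ 18.015 g/mol = 0.010132 mol
From the AgBr data: mol Br per gram of compound = (1.200 ÷ 187.772) ÷ 0.5523 = 0.011571 mol/g, so in the 1.751 g combustion sample mol Br = 0.020261 mol
Divide by the smallest (0.010132 mol): C 1.000, H 1.000, Br 2.000

CHBr2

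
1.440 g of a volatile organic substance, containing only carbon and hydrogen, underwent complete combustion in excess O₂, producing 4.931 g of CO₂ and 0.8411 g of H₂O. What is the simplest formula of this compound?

C6H5

mol C = 4.931 g CO₂ ÷ 44.009 g/mol = 0.11205 mol
mol H = 2 × 0.8411 g H₂O ÷ 18.015 g/mol = 0.093378 mol
Divide by the smallest (0.093378 mol): C 1.200, H 1.000
Multiplying each by 5 gives whole numbers: C 6.00, H 5.00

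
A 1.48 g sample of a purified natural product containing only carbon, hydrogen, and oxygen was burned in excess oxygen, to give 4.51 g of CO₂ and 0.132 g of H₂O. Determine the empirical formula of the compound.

mol C = 4.51 g CO₂ ÷ 44.009 g/mol = 0.1025 mol
mol H = 2 × 0.132 g H₂O ÷ 18.015 g/mol = 0.01465 mol
mass O = 1.48 − (1.231 + 0.01477) = 0.2344 g → mol O = 0.2344 ÷ 15.999 = 0.01465 mol
Divide by the smallest (0.01465 mol): C 6.996, H 1.000, O 1.000

C7HO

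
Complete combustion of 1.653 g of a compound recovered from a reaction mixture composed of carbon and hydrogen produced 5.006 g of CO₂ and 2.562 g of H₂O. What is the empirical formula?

mol C = 5.006 g CO₂ ÷ 44.009 g/mol = 0.11375 mol
mol H = 2 × 2.562 g H₂O ÷ 18.015 g/mol = 0.28443 mol
Divide by the smallest (0.11375 mol): C 1.000, H 2.500
Multiplying each by 2 gives whole numbers: C 2.00, H 5.00

C2H5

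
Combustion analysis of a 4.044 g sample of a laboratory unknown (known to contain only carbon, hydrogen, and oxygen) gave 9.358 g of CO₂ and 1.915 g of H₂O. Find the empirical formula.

C8H8O3

mol C = 9.358 g CO₂ ÷ 44.009 g/mol = 0.21264 mol
mol H = 2 × 1.915 g H₂O ÷ 18.015 g/mol = 0.21260 mol
mass O = 4.044 − (2.5540 + 0.21430) = 1.2757 g → mol O = 1.2757 ÷ 15.999 = 0.079736 mol
Divide by the smallest (0.079736 mol): C 2.667, H 2.666, O 1.000
Multiplying each by 3 gives whole numbers: C 8.00, H 8.00, O 3.00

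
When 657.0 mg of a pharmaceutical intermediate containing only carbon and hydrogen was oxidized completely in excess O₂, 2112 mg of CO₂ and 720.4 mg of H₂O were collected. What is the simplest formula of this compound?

C3H5

mol C = 2.112 g CO₂ ÷ 44.009 g/mol = 0.047990 mol
mol H = 2 × 0.7204 g H₂O ÷ 18.015 g/mol = 0.079978 mol
Divide by the smallest (0.047990 mol): C 1.000, H 1.667
Multiplying each by 3 gives whole numbers: C 3.00, H 5.00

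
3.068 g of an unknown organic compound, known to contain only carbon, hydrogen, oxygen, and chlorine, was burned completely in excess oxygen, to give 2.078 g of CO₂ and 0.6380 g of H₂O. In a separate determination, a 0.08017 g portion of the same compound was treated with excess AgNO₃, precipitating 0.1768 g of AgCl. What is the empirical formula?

mol C = 2.078 g CO₂ ÷ 44.009 g/mol = 0.047218 mol
mol H = 2 × 0.6380 g H₂O ÷ 18.015 g/mol = 0.070830 mol
From the AgCl data: mol Cl per gram of compound = (0.1768 ÷ 143.318) ÷ 0.08017 = 0.015388 mol/g, so in the 3.068 g combustion sample mol Cl = 0.047209 mol
mass O = 3.068 − (0.56713 + 0.071397 + 1.6736) = 0.75591 g → mol O = 0.75591 ÷ 15.999 = 0.047248 mol
Divide by the smallest (0.047209 mol): C 1.000, H 1.500, Cl 1.000, O 1.001
Multiplying each by 2 gives whole numbers: C 2.00, H 3.00, Cl 2.00, O 2.00

C2H3Cl2O2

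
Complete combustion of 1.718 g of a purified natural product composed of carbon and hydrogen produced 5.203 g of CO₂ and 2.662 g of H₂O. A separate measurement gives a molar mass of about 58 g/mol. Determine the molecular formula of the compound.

C4H10

mol C = 5.203 g CO₂ ÷ 44.009 g/mol = 0.11823 mol
mol H = 2 × 2.662 g H₂O ÷ 18.015 g/mol = 0.29553 mol
Divide by the smallest (0.11823 mol): C 1.000, H 2.500
Multiplying each by 2 gives whole numbers: C 2.00, H 5.00
Empirical formula: C2H5
Empirical-formula mass = 29.06 g/mol; 58 ÷ 29.06 ≈ 2, so the molecular formula is C4H10.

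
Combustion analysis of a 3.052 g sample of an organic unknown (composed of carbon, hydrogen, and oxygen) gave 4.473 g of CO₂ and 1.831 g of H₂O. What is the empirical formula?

mol C = 4.473 g CO₂ ÷ 44.009 g/mol = 0.10164 mol
mol H = 2 × 1.831 g H₂O ÷ 18.015 g/mol = 0.20328 mol
mass O = 3.052 − (1.2208 + 0.20490) = 1.6263 g → mol O = 1.6263 ÷ 15.999 = 0.10165 mol
Divide by the smallest (0.10164 mol): C 1.000, H 2.000, O 1.000

CH2O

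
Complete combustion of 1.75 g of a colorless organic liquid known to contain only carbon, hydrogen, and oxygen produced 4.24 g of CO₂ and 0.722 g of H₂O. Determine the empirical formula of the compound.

mol C = 4.24 g CO₂ ÷ 44.009 g/mol = 0.09634 mol
mol H = 2 × 0.722 g H₂O ÷ 18.015 g/mol = 0.08016 mol
mass O = 1.75 − (1.157 + 0.08080) = 0.5120 g → mol O = 0.5120 ÷ 15.999 = 0.03200 mol
Divide by the smallest (0.03200 mol): C 3.010, H 2.505, O 1.000
Multiplying each by 2 gives whole numbers: C 6.02, H 5.01, O 2.00

C6H5O2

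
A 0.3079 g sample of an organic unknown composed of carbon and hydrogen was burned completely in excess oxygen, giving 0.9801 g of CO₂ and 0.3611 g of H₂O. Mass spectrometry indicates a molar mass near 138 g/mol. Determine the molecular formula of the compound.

mol C = 0.9801 g CO₂ ÷ 44.009 g/mol = 0.022270 mol
mol H = 2 × 0.3611 g H₂O ÷ 18.015 g/mol = 0.040089 mol
Divide by the smallest (0.022270 mol): C 1.000, H 1.800
Multiplying each by 5 gives whole numbers: C 5.00, H 9.00
Empirical formula: C5H9
Empirical-formula mass = 69.13 g/mol; 138 ÷ 69.13 ≈ 2, so the molecular formula is C10H18.

C10H18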